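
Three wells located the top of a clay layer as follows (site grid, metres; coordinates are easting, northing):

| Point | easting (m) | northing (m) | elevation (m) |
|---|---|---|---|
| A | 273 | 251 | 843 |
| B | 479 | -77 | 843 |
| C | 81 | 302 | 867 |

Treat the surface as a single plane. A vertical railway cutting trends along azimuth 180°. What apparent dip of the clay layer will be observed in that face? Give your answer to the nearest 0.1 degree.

5.4°

Let the plane be z = a·easting + b·northing + c.
B−A: 206a − 328b = 0;  C−A: −192a + 51b = 24.
Solving gives a = −0.15003, b = −0.09423.
Unit vector along 180° is (sin 180°, cos 180°) = (0.0000, -1.0000).
Slope in that direction = a·(0.0000) + b·(-1.0000) = 0.09423.
Apparent dip = arctan|0.09423| = 5.4° (true dip is 10.0°, so apparent ≤ true as expected).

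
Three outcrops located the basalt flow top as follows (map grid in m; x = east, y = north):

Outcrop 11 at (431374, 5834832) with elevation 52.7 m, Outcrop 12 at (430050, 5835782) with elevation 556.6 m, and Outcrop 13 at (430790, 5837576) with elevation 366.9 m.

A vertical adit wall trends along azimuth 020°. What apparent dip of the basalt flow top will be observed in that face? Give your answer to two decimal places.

Two edge vectors: Outcrop 11→Outcrop 12 = (-1324, 950, 503.9), Outcrop 11→Outcrop 13 = (-584, 2744, 314.2).
Normal n = (Outcrop 11→Outcrop 12) × (Outcrop 11→Outcrop 13) = (-1084211.6, 121723.2, -3078256).
So ∂z/∂x = −n_x/n_z = −0.35222 and ∂z/∂y = −n_y/n_z = 0.03954.
Unit vector along 020° is (sin 20°, cos 20°) = (0.3420, 0.9397).
Slope in that direction = a·(0.3420) + b·(0.9397) = −0.08331.
Apparent dip = arctan|0.08331| = 4.76° (true dip is 19.5°, so apparent ≤ true as expected).

4.76°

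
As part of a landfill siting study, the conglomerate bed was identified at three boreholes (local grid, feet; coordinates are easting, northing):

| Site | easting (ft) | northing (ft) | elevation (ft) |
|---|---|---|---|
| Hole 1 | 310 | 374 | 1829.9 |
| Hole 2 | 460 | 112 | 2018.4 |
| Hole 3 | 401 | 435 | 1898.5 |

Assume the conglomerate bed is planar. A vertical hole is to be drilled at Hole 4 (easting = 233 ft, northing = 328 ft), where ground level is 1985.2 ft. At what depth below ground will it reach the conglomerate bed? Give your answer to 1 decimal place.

Let the plane be z = a·easting + b·northing + c.
Hole 2−Hole 1: 150a − 262b = 188.5;  Hole 3−Hole 1: 91a + 61b = 68.6.
Solving gives a = 0.89330, b = −0.20804.
Then c = 1829.9 − a·310 − b·374 = 1630.78.
At (233, 328): z_contact = 208.14 − 68.24 + 1630.78 = 1770.69 ft.
Depth below ground = 1985.2 − 1770.69 = 214.5 ft.

214.5 ft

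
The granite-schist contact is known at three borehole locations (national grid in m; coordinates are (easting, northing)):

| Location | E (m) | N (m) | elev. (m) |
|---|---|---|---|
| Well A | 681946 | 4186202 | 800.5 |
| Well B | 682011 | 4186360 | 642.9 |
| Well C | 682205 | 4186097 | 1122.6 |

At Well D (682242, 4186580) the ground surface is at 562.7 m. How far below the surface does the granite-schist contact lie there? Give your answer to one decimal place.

Two edge vectors: Well A→Well B = (65, 158, -157.6), Well A→Well C = (259, -105, 322.1).
Normal n = (Well A→Well B) × (Well A→Well C) = (34343.8, -61754.9, -47747).
So ∂z/∂E = −n_x/n_z = 0.719287076 and ∂z/∂N = −n_y/n_z = −1.293377594.
Intercept c from Well A: 800.5 − 490514.94 + 5414339.87 = 4924625.43.
At (682242, 4186580): z_contact = 490727.85 − 5414828.77 + 4924625.43 = 524.51 m.
Depth below ground = 562.7 − 524.51 = 38.2 m.

38.2 m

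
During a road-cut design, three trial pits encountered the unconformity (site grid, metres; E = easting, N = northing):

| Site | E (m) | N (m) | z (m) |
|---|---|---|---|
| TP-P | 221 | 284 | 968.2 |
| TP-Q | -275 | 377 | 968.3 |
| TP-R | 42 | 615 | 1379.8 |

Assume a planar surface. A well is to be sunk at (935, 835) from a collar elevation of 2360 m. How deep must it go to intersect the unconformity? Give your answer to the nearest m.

Let the plane be z = a·E + b·N + c.
TP-Q−TP-P: −496a + 93b = 0.1;  TP-R−TP-P: −179a + 331b = 411.6.
Solving gives a = 0.25924, b = 1.38370.
Then c = 968.2 − a·221 − b·284 = 517.94.
At (935, 835): z_contact = 242.4 + 1155.4 + 517.94 = 1915.7 m.
Depth below ground = 2360 − 1915.7 = 444 m.

444 m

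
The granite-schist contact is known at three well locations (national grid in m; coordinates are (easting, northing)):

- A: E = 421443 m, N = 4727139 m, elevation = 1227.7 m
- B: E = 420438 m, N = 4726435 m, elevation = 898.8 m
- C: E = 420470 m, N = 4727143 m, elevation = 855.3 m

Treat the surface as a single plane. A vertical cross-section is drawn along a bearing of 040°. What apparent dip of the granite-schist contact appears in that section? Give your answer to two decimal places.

10.51°

Let the plane be z = a·E + b·N + c.
B−A: −1005a − 704b = −328.9;  C−A: −973a + 4b = −372.4.
Solving gives a = 0.38241, b = −0.07872.
Unit vector along 040° is (sin 40°, cos 40°) = (0.6428, 0.7660).
Slope in that direction = a·(0.6428) + b·(0.7660) = 0.18550.
Apparent dip = arctan|0.18550| = 10.51° (true dip is 21.3°, so apparent ≤ true as expected).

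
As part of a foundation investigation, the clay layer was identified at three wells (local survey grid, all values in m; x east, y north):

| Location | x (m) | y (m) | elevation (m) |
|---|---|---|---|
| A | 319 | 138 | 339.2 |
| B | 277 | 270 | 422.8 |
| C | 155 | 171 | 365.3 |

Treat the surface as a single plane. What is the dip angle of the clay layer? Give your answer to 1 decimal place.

31.9°

Let the plane be z = a·x + b·y + c.
B−A: −42a + 132b = 83.6;  C−A: −164a + 33b = 26.1.
Solving gives a = −0.03388, b = 0.62255.
Gradient magnitude |∇z| = √(a² + b²) = √(0.00115 + 0.38757) = 0.62348.
True dip = arctan(0.62348) = 31.9°, dipping toward S (azimuth ≈ 177°).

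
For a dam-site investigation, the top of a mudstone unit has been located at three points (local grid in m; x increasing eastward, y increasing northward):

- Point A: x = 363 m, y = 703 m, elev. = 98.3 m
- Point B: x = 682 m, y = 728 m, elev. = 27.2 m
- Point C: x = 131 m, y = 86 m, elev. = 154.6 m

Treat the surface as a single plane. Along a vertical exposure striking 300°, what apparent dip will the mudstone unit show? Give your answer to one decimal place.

10.7°

Let the plane be z = a·x + b·y + c.
Point B−Point A: 319a + 25b = −71.1;  Point C−Point A: −232a − 617b = 56.3.
Solving gives a = −0.22228, b = −0.00767.
Unit vector along 300° is (sin 300°, cos 300°) = (-0.8660, 0.5000).
Slope in that direction = a·(-0.8660) + b·(0.5000) = 0.18867.
Apparent dip = arctan|0.18867| = 10.7° (true dip is 12.5°, so apparent ≤ true as expected).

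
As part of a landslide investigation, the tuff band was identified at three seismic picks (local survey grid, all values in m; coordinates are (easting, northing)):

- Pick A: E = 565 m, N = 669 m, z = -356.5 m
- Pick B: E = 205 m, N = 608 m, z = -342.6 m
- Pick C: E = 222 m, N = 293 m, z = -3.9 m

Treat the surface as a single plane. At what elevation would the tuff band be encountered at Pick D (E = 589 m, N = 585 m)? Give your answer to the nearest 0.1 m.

Two edge vectors: Pick A→Pick B = (-360, -61, 13.9), Pick A→Pick C = (-343, -376, 352.6).
Normal n = (Pick A→Pick B) × (Pick A→Pick C) = (-16282.2, 122168.3, 114437).
So ∂z/∂E = −n_x/n_z = 0.14228 and ∂z/∂N = −n_y/n_z = −1.06756.
Intercept c from Pick A: -356.5 − 80.39 + 714.20 = 277.31.
At (589, 585): z = 83.8 − 624.5 + 277.31 = -263.4 m.

-263.4 m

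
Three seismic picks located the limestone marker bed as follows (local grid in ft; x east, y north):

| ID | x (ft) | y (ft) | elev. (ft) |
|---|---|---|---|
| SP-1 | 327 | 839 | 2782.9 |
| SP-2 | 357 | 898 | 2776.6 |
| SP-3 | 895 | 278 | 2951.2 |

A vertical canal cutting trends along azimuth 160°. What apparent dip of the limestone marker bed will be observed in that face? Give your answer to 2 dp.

11.56°

Two edge vectors: SP-1→SP-2 = (30, 59, -6.3), SP-1→SP-3 = (568, -561, 168.3).
Normal n = (SP-1→SP-2) × (SP-1→SP-3) = (6395.4, -8627.4, -50342).
So ∂z/∂x = −n_x/n_z = 0.12704 and ∂z/∂y = −n_y/n_z = −0.17138.
Unit vector along 160° is (sin 160°, cos 160°) = (0.3420, -0.9397).
Slope in that direction = a·(0.3420) + b·(-0.9397) = 0.20449.
Apparent dip = arctan|0.20449| = 11.56° (true dip is 12.0°, so apparent ≤ true as expected).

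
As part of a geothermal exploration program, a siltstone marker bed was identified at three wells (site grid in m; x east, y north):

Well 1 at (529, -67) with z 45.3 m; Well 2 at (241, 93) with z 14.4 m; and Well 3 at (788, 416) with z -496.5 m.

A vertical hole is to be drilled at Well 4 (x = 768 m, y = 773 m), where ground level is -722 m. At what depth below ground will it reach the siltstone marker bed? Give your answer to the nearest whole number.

91 m

Two edge vectors: Well 1→Well 2 = (-288, 160, -30.9), Well 1→Well 3 = (259, 483, -541.8).
Normal n = (Well 1→Well 2) × (Well 1→Well 3) = (-71763.3, -164041.5, -180544).
So ∂z/∂x = −n_x/n_z = −0.39748 and ∂z/∂y = −n_y/n_z = −0.90860.
Intercept c from Well 1: 45.3 + 210.27 − 60.88 = 194.69.
At (768, 773): z_contact = −305.3 − 702.3 + 194.69 = -812.9 m.
Depth below ground = -722 − (-812.9) = 91 m.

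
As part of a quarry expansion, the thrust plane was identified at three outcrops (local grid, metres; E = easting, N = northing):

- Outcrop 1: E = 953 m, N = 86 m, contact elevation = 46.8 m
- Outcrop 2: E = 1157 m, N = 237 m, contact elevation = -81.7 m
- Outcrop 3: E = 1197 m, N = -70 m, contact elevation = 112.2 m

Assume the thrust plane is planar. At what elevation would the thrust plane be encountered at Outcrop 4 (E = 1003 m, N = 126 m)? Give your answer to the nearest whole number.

13 m

Two edge vectors: Outcrop 1→Outcrop 2 = (204, 151, -128.5), Outcrop 1→Outcrop 3 = (244, -156, 65.4).
Normal n = (Outcrop 1→Outcrop 2) × (Outcrop 1→Outcrop 3) = (-10170.6, -44695.6, -68668).
So ∂z/∂E = −n_x/n_z = −0.14811 and ∂z/∂N = −n_y/n_z = −0.65089.
Intercept c from Outcrop 1: 46.8 + 141.15 + 55.98 = 243.93.
At (1003, 126): z = −148.6 − 82.0 + 243.93 = 13.4 m.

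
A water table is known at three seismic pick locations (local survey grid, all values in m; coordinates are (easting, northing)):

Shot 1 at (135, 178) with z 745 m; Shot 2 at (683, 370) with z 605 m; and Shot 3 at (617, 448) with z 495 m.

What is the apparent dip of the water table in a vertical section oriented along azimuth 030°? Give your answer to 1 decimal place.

44.8°

Two edge vectors: Shot 1→Shot 2 = (548, 192, -140), Shot 1→Shot 3 = (482, 270, -250).
Normal n = (Shot 1→Shot 2) × (Shot 1→Shot 3) = (-10200, 69520, 55416).
So ∂z/∂E = −n_x/n_z = 0.18406 and ∂z/∂N = −n_y/n_z = −1.25451.
Unit vector along 030° is (sin 30°, cos 30°) = (0.5000, 0.8660).
Slope in that direction = a·(0.5000) + b·(0.8660) = −0.99441.
Apparent dip = arctan|0.99441| = 44.8° (true dip is 51.7°, so apparent ≤ true as expected).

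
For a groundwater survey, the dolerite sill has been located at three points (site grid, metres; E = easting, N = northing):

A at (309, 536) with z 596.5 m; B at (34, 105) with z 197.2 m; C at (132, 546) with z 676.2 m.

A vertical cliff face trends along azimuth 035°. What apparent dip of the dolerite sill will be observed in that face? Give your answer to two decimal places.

Let the plane be z = a·E + b·N + c.
B−A: −275a − 431b = −399.3;  C−A: −177a + 10b = 79.7.
Solving gives a = −0.38409, b = 1.17152.
Unit vector along 035° is (sin 35°, cos 35°) = (0.5736, 0.8192).
Slope in that direction = a·(0.5736) + b·(0.8192) = 0.73935.
Apparent dip = arctan|0.73935| = 36.48° (true dip is 51.0°, so apparent ≤ true as expected).

36.48°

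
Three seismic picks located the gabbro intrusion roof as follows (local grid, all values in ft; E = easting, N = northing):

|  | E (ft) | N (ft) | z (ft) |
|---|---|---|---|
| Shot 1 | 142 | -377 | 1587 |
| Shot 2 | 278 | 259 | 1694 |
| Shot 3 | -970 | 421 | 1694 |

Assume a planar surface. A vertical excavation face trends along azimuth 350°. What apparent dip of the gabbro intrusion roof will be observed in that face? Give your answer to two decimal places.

Two edge vectors: Shot 1→Shot 2 = (136, 636, 107), Shot 1→Shot 3 = (-1112, 798, 107).
Normal n = (Shot 1→Shot 2) × (Shot 1→Shot 3) = (-17334, -133536, 815760).
So ∂z/∂E = −n_x/n_z = 0.02125 and ∂z/∂N = −n_y/n_z = 0.16370.
Unit vector along 350° is (sin 350°, cos 350°) = (-0.1736, 0.9848).
Slope in that direction = a·(-0.1736) + b·(0.9848) = 0.15752.
Apparent dip = arctan|0.15752| = 8.95° (true dip is 9.4°, so apparent ≤ true as expected).

8.95°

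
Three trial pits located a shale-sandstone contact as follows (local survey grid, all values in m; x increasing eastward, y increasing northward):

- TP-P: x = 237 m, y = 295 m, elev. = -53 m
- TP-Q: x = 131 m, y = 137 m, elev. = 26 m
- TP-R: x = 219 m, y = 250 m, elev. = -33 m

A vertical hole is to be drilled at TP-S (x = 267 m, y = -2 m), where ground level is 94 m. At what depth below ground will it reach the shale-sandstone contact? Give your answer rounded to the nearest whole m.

Let the plane be z = a·x + b·y + c.
TP-Q−TP-P: −106a − 158b = 79;  TP-R−TP-P: −18a − 45b = 20.
Solving gives a = −0.20509, b = −0.36241.
Then c = -53 − a·237 − b·295 = 102.52.
At (267, -2): z_contact = −54.8 + 0.7 + 102.52 = 48.5 m.
Depth below ground = 94 − 48.5 = 46 m.

46 m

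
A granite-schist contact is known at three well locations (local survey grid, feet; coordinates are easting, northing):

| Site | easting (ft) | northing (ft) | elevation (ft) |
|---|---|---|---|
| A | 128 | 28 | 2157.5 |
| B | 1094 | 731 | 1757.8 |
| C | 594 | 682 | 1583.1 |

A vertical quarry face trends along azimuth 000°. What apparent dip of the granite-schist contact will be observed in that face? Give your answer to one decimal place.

Two edge vectors: A→B = (966, 703, -399.7), A→C = (466, 654, -574.4).
Normal n = (A→B) × (A→C) = (-142399.4, 368610.2, 304166).
So ∂z/∂easting = −n_x/n_z = 0.46816 and ∂z/∂northing = −n_y/n_z = −1.21187.
Unit vector along 000° is (sin 0°, cos 0°) = (0.0000, 1.0000).
Slope in that direction = a·(0.0000) + b·(1.0000) = −1.21187.
Apparent dip = arctan|1.21187| = 50.5° (true dip is 52.4°, so apparent ≤ true as expected).

50.5°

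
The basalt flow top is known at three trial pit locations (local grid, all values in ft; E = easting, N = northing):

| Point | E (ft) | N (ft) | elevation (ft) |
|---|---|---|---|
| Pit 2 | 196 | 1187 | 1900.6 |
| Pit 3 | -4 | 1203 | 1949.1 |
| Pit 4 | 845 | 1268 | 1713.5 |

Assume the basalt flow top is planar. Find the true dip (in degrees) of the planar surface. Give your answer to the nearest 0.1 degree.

18.9°

Two edge vectors: Pit 2→Pit 3 = (-200, 16, 48.5), Pit 2→Pit 4 = (649, 81, -187.1).
Normal n = (Pit 2→Pit 3) × (Pit 2→Pit 4) = (-6922.1, -5943.5, -26584).
So ∂z/∂E = −n_x/n_z = −0.26039 and ∂z/∂N = −n_y/n_z = −0.22357.
Gradient magnitude |∇z| = √(a² + b²) = √(0.06780 + 0.04999) = 0.34320.
True dip = arctan(0.34320) = 18.9°, dipping toward NE (azimuth ≈ 049°).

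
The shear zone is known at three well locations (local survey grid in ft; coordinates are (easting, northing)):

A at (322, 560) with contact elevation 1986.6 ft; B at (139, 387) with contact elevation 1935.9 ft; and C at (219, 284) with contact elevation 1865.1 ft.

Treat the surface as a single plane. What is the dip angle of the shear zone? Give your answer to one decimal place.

Two edge vectors: A→B = (-183, -173, -50.7), A→C = (-103, -276, -121.5).
Normal n = (A→B) × (A→C) = (7026.3, -17012.4, 32689).
So ∂z/∂E = −n_x/n_z = −0.21494 and ∂z/∂N = −n_y/n_z = 0.52043.
Gradient magnitude |∇z| = √(a² + b²) = √(0.04620 + 0.27085) = 0.56307.
True dip = arctan(0.56307) = 29.4°, dipping toward SSE (azimuth ≈ 158°).

29.4°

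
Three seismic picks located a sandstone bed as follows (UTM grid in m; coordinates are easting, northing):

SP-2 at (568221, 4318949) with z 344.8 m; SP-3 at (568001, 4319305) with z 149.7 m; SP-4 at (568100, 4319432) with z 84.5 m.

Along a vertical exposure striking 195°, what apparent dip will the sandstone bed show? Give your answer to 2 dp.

26.94°

Let the plane be z = a·easting + b·northing + c.
SP-3−SP-2: −220a + 356b = −195.1;  SP-4−SP-2: −121a + 483b = −260.3.
Solving gives a = 0.02479, b = −0.53271.
Unit vector along 195° is (sin 195°, cos 195°) = (-0.2588, -0.9659).
Slope in that direction = a·(-0.2588) + b·(-0.9659) = 0.50814.
Apparent dip = arctan|0.50814| = 26.94° (true dip is 28.1°, so apparent ≤ true as expected).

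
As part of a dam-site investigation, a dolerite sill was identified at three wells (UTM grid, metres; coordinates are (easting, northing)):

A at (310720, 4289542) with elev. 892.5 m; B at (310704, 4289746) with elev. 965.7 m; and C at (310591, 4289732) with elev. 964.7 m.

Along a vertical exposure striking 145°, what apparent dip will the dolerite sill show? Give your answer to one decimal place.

Two edge vectors: A→B = (-16, 204, 73.2), A→C = (-129, 190, 72.2).
Normal n = (A→B) × (A→C) = (820.8, -8287.6, 23276).
So ∂z/∂E = −n_x/n_z = −0.03526 and ∂z/∂N = −n_y/n_z = 0.35606.
Unit vector along 145° is (sin 145°, cos 145°) = (0.5736, -0.8192).
Slope in that direction = a·(0.5736) + b·(-0.8192) = −0.31189.
Apparent dip = arctan|0.31189| = 17.3° (true dip is 19.7°, so apparent ≤ true as expected).

17.3°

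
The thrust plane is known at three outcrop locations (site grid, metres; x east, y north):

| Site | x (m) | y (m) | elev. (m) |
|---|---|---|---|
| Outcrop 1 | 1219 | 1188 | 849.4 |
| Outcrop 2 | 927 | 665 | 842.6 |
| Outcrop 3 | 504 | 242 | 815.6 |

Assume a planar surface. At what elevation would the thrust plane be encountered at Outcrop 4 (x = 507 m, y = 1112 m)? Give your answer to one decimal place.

Let the plane be z = a·x + b·y + c.
Outcrop 2−Outcrop 1: −292a − 523b = −6.8;  Outcrop 3−Outcrop 1: −715a − 946b = −33.8.
Solving gives a = 0.115078, b = −0.051248.
Then c = 849.4 − a·1219 − b·1188 = 770.00.
At (507, 1112): z = 58.3 − 57.0 + 770.00 = 771.4 m.

771.4 m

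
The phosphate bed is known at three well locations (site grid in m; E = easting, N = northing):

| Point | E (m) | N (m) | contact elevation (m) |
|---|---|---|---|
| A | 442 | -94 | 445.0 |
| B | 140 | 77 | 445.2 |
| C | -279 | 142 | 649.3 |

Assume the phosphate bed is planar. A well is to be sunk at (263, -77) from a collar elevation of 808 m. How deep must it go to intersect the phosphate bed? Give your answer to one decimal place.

Let the plane be z = a·E + b·N + c.
B−A: −302a + 171b = 0.2;  C−A: −721a + 236b = 204.3.
Solving gives a = −0.67068, b = −1.18331.
Then c = 445 − a·442 − b·-94 = 630.21.
At (263, -77): z_contact = −176.39 + 91.11 + 630.21 = 544.94 m.
Depth below ground = 808 − 544.94 = 263.1 m.

263.1 m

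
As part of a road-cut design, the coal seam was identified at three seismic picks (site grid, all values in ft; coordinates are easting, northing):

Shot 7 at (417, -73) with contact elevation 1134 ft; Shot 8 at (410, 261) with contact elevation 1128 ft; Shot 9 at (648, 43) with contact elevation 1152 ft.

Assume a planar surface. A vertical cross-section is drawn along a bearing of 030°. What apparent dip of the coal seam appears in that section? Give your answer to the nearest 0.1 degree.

1.7°

Let the plane be z = a·easting + b·northing + c.
Shot 8−Shot 7: −7a + 334b = −6;  Shot 9−Shot 7: 231a + 116b = 18.
Solving gives a = 0.08604, b = −0.01616.
Unit vector along 030° is (sin 30°, cos 30°) = (0.5000, 0.8660).
Slope in that direction = a·(0.5000) + b·(0.8660) = 0.02902.
Apparent dip = arctan|0.02902| = 1.7° (true dip is 5.0°, so apparent ≤ true as expected).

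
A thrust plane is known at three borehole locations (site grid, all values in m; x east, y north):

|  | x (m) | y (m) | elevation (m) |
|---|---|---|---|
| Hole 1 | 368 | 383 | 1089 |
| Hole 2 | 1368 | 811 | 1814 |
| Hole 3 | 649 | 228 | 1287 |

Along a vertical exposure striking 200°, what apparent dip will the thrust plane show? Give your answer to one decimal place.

Two edge vectors: Hole 1→Hole 2 = (1000, 428, 725), Hole 1→Hole 3 = (281, -155, 198).
Normal n = (Hole 1→Hole 2) × (Hole 1→Hole 3) = (197119, 5725, -275268).
So ∂z/∂x = −n_x/n_z = 0.71610 and ∂z/∂y = −n_y/n_z = 0.02080.
Unit vector along 200° is (sin 200°, cos 200°) = (-0.3420, -0.9397).
Slope in that direction = a·(-0.3420) + b·(-0.9397) = −0.26446.
Apparent dip = arctan|0.26446| = 14.8° (true dip is 35.6°, so apparent ≤ true as expected).

14.8°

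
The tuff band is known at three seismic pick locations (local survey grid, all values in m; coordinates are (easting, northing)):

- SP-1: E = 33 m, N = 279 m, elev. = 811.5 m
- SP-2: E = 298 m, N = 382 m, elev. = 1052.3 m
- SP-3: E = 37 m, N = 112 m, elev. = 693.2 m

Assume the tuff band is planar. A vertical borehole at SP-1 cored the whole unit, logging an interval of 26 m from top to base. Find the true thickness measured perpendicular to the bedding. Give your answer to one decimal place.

Let the plane be z = a·E + b·N + c.
SP-2−SP-1: 265a + 103b = 240.8;  SP-3−SP-1: 4a − 167b = −118.3.
Solving gives a = 0.62750, b = 0.72341.
|∇z| = √(a²+b²) = 0.95765, so dip δ = arctan(0.95765) = 43.76°.
True thickness = vertical thickness × cos δ = 26 × cos 43.76° = 18.8 m.

18.8 m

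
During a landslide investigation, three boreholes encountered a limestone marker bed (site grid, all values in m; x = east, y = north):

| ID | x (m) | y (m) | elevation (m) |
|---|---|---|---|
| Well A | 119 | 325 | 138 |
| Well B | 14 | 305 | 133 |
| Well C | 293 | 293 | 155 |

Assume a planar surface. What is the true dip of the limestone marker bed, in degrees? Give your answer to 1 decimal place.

8.7°

Two edge vectors: Well A→Well B = (-105, -20, -5), Well A→Well C = (174, -32, 17).
Normal n = (Well A→Well B) × (Well A→Well C) = (-500, 915, 6840).
So ∂z/∂x = −n_x/n_z = 0.07310 and ∂z/∂y = −n_y/n_z = −0.13377.
Gradient magnitude |∇z| = √(a² + b²) = √(0.00534 + 0.01789) = 0.15244.
True dip = arctan(0.15244) = 8.7°, dipping toward NNW (azimuth ≈ 331°).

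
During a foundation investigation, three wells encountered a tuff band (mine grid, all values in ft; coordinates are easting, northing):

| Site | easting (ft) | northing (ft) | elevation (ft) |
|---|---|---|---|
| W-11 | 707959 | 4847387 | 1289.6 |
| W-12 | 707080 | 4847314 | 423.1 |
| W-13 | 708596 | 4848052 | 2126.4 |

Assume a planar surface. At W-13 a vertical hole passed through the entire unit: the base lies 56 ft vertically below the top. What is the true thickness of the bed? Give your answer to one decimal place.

Two edge vectors: W-11→W-12 = (-879, -73, -866.5), W-11→W-13 = (637, 665, 836.8).
Normal n = (W-11→W-12) × (W-11→W-13) = (515136.1, 183586.7, -538034).
So ∂z/∂easting = −n_x/n_z = 0.95744 and ∂z/∂northing = −n_y/n_z = 0.34122.
|∇z| = √(a²+b²) = 1.01643, so dip δ = arctan(1.01643) = 45.47°.
True thickness = vertical thickness × cos δ = 56 × cos 45.47° = 39.3 ft.

39.3 ft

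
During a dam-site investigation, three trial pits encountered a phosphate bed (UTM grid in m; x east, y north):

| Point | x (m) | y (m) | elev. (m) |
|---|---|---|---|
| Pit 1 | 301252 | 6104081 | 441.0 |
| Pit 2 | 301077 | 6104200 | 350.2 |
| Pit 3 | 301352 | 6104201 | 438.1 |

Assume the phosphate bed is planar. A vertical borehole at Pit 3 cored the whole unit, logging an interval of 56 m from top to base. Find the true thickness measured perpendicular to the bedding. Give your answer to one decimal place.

51.4 m

Two edge vectors: Pit 1→Pit 2 = (-175, 119, -90.8), Pit 1→Pit 3 = (100, 120, -2.9).
Normal n = (Pit 1→Pit 2) × (Pit 1→Pit 3) = (10550.9, -9587.5, -32900).
So ∂z/∂x = −n_x/n_z = 0.32070 and ∂z/∂y = −n_y/n_z = −0.29141.
|∇z| = √(a²+b²) = 0.43332, so dip δ = arctan(0.43332) = 23.43°.
True thickness = vertical thickness × cos δ = 56 × cos 23.43° = 51.4 m.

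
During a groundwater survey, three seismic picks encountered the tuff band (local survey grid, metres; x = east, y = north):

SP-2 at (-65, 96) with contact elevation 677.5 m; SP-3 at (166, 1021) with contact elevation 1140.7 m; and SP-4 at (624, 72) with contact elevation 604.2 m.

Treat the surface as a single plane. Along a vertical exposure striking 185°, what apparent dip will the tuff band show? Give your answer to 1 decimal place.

Two edge vectors: SP-2→SP-3 = (231, 925, 463.2), SP-2→SP-4 = (689, -24, -73.3).
Normal n = (SP-2→SP-3) × (SP-2→SP-4) = (-56685.7, 336077.1, -642869).
So ∂z/∂x = −n_x/n_z = −0.08818 and ∂z/∂y = −n_y/n_z = 0.52278.
Unit vector along 185° is (sin 185°, cos 185°) = (-0.0872, -0.9962).
Slope in that direction = a·(-0.0872) + b·(-0.9962) = −0.51310.
Apparent dip = arctan|0.51310| = 27.2° (true dip is 27.9°, so apparent ≤ true as expected).

27.2°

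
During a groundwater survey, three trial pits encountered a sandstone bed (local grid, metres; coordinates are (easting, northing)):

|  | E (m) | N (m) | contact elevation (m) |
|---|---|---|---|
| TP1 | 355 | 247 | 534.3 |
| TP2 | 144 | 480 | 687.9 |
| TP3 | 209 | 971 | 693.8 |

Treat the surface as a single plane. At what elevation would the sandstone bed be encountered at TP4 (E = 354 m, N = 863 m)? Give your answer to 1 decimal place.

593.2 m

Two edge vectors: TP1→TP2 = (-211, 233, 153.6), TP1→TP3 = (-146, 724, 159.5).
Normal n = (TP1→TP2) × (TP1→TP3) = (-74042.9, 11228.9, -118746).
So ∂z/∂E = −n_x/n_z = −0.62354 and ∂z/∂N = −n_y/n_z = 0.09456.
Intercept c from TP1: 534.3 + 221.36 − 23.36 = 732.30.
At (354, 863): z = −220.7 + 81.6 + 732.30 = 593.2 m.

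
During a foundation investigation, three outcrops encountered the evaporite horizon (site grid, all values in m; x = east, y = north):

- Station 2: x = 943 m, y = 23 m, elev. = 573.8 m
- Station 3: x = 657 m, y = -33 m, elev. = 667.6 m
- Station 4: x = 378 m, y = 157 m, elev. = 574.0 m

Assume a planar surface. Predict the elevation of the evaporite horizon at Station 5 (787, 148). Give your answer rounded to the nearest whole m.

Let the plane be z = a·x + b·y + c.
Station 3−Station 2: −286a − 56b = 93.8;  Station 4−Station 2: −565a + 134b = 0.2.
Solving gives a = −0.17981, b = −0.75667.
Then c = 573.8 − a·943 − b·23 = 760.77.
At (787, 148): z = −141.5 − 112.0 + 760.77 = 507.3 m.

507 m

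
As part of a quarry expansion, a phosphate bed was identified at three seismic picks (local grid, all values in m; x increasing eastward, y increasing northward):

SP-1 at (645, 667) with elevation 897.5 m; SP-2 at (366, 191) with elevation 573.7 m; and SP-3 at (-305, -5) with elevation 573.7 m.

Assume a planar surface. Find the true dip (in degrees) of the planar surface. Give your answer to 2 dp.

Two edge vectors: SP-1→SP-2 = (-279, -476, -323.8), SP-1→SP-3 = (-950, -672, -323.8).
Normal n = (SP-1→SP-2) × (SP-1→SP-3) = (-63464.8, 217269.8, -264712).
So ∂z/∂x = −n_x/n_z = −0.23975 and ∂z/∂y = −n_y/n_z = 0.82078.
Gradient magnitude |∇z| = √(a² + b²) = √(0.05748 + 0.67368) = 0.85508.
True dip = arctan(0.85508) = 40.53°, dipping toward SSE (azimuth ≈ 164°).

40.53°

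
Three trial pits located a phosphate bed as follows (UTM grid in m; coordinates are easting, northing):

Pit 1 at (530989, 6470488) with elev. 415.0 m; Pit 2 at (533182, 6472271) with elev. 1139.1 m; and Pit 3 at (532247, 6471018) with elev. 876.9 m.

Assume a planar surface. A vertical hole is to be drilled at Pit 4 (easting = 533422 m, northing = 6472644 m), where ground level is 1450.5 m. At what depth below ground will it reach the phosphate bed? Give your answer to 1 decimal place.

248.9 m

Let the plane be z = a·easting + b·northing + c.
Pit 2−Pit 1: 2193a + 1783b = 724.1;  Pit 3−Pit 1: 1258a + 530b = 461.9.
Solving gives a = 0.406944511, b = −0.094407915.
Then c = 415 − a·530989 − b·6470488 = 395197.22.
At (533422, 6472644): z_contact = 217073.16 − 611068.83 + 395197.22 = 1201.55 m.
Depth below ground = 1450.5 − 1201.55 = 248.9 m.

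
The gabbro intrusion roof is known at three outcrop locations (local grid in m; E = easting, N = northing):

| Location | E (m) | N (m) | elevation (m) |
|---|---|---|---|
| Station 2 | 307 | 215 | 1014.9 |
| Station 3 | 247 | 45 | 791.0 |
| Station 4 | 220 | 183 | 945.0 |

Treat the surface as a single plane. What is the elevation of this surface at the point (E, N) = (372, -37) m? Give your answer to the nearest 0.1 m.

Two edge vectors: Station 2→Station 3 = (-60, -170, -223.9), Station 2→Station 4 = (-87, -32, -69.9).
Normal n = (Station 2→Station 3) × (Station 2→Station 4) = (4718.2, 15285.3, -12870).
So ∂z/∂E = −n_x/n_z = 0.36660 and ∂z/∂N = −n_y/n_z = 1.18767.
Intercept c from Station 2: 1014.9 − 112.55 − 255.35 = 647.00.
At (372, -37): z = 136.4 − 43.9 + 647.00 = 739.4 m.

739.4 m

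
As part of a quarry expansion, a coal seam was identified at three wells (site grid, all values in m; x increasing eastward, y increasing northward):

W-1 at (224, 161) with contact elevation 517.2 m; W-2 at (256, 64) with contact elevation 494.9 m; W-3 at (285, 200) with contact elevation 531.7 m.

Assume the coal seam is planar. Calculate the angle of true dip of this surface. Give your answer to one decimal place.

14.9°

Let the plane be z = a·x + b·y + c.
W-2−W-1: 32a − 97b = −22.3;  W-3−W-1: 61a + 39b = 14.5.
Solving gives a = 0.07492, b = 0.25461.
Gradient magnitude |∇z| = √(a² + b²) = √(0.00561 + 0.06483) = 0.26541.
True dip = arctan(0.26541) = 14.9°, dipping toward SSW (azimuth ≈ 196°).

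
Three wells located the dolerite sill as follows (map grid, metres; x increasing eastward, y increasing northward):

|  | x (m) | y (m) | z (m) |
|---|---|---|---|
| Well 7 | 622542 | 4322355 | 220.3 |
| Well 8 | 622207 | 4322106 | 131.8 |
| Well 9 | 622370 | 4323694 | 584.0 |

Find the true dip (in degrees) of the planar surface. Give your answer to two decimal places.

15.89°

Two edge vectors: Well 7→Well 8 = (-335, -249, -88.5), Well 7→Well 9 = (-172, 1339, 363.7).
Normal n = (Well 7→Well 8) × (Well 7→Well 9) = (27940.2, 137061.5, -491393).
So ∂z/∂x = −n_x/n_z = 0.05686 and ∂z/∂y = −n_y/n_z = 0.27892.
Gradient magnitude |∇z| = √(a² + b²) = √(0.00323 + 0.07780) = 0.28466.
True dip = arctan(0.28466) = 15.89°, dipping toward SSW (azimuth ≈ 192°).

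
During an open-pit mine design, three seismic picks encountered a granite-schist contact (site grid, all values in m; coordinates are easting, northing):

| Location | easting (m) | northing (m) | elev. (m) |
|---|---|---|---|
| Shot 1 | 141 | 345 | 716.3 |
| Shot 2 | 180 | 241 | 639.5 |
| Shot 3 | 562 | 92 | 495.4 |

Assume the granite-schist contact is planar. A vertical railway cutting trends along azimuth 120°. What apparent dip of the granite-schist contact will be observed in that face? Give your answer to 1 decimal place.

Two edge vectors: Shot 1→Shot 2 = (39, -104, -76.8), Shot 1→Shot 3 = (421, -253, -220.9).
Normal n = (Shot 1→Shot 2) × (Shot 1→Shot 3) = (3543.2, -23717.7, 33917).
So ∂z/∂easting = −n_x/n_z = −0.10447 and ∂z/∂northing = −n_y/n_z = 0.69929.
Unit vector along 120° is (sin 120°, cos 120°) = (0.8660, -0.5000).
Slope in that direction = a·(0.8660) + b·(-0.5000) = −0.44011.
Apparent dip = arctan|0.44011| = 23.8° (true dip is 35.3°, so apparent ≤ true as expected).

23.8°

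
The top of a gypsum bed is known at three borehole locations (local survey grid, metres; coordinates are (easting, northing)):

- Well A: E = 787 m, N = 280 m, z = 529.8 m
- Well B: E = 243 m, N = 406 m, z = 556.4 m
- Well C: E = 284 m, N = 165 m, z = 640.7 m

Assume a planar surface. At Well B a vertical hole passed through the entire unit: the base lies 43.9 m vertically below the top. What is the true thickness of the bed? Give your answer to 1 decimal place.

Let the plane be z = a·E + b·N + c.
Well B−Well A: −544a + 126b = 26.6;  Well C−Well A: −503a − 115b = 110.9.
Solving gives a = −0.13524, b = −0.37280.
|∇z| = √(a²+b²) = 0.39657, so dip δ = arctan(0.39657) = 21.63°.
True thickness = vertical thickness × cos δ = 43.9 × cos 21.63° = 40.8 m.

40.8 m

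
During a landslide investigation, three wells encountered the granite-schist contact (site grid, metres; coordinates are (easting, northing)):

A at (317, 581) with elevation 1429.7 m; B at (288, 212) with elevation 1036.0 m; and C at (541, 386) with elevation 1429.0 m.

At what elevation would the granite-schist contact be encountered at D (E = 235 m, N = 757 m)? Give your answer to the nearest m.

1534 m

Two edge vectors: A→B = (-29, -369, -393.7), A→C = (224, -195, -0.7).
Normal n = (A→B) × (A→C) = (-76513.2, -88209.1, 88311).
So ∂z/∂E = −n_x/n_z = 0.86641 and ∂z/∂N = −n_y/n_z = 0.99885.
Intercept c from A: 1429.7 − 274.65 − 580.33 = 574.72.
At (235, 757): z = 203.6 + 756.1 + 574.72 = 1534.5 m.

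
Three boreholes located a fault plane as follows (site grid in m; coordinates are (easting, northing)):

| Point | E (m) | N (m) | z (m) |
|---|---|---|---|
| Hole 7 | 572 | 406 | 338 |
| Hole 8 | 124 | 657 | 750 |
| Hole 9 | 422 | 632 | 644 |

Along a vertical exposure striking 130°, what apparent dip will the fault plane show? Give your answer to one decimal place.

Let the plane be z = a·E + b·N + c.
Hole 8−Hole 7: −448a + 251b = 412;  Hole 9−Hole 7: −150a + 226b = 306.
Solving gives a = −0.25639, b = 1.18381.
Unit vector along 130° is (sin 130°, cos 130°) = (0.7660, -0.6428).
Slope in that direction = a·(0.7660) + b·(-0.6428) = −0.95735.
Apparent dip = arctan|0.95735| = 43.8° (true dip is 50.5°, so apparent ≤ true as expected).

43.8°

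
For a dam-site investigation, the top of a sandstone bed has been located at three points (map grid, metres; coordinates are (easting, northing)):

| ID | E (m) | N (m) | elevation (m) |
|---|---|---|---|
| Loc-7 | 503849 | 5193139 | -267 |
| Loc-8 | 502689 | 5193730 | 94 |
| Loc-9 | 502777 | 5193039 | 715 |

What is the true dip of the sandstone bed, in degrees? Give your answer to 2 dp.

52.38°

Let the plane be z = a·E + b·N + c.
Loc-8−Loc-7: −1160a + 591b = 361;  Loc-9−Loc-7: −1072a − 100b = 982.
Solving gives a = −0.82244, b = −1.00344.
Gradient magnitude |∇z| = √(a² + b²) = √(0.67641 + 1.00689) = 1.29742.
True dip = arctan(1.29742) = 52.38°, dipping toward NE (azimuth ≈ 039°).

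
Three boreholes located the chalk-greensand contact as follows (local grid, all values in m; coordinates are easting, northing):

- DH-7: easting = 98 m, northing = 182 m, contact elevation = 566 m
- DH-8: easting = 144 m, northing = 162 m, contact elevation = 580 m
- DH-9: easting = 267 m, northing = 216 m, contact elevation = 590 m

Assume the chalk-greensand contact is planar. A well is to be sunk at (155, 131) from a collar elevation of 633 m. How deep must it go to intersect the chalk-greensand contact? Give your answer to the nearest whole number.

Let the plane be z = a·easting + b·northing + c.
DH-8−DH-7: 46a − 20b = 14;  DH-9−DH-7: 169a + 34b = 24.
Solving gives a = 0.19337, b = −0.25526.
Then c = 566 − a·98 − b·182 = 593.51.
At (155, 131): z_contact = 30.0 − 33.4 + 593.51 = 590.0 m.
Depth below ground = 633 − 590.0 = 43 m.

43 m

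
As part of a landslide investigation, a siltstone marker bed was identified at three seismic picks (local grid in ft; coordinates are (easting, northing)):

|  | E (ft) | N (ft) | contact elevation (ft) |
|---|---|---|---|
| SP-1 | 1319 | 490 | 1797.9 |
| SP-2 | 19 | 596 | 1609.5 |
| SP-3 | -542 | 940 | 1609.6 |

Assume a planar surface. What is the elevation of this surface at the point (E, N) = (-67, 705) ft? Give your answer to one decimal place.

Two edge vectors: SP-1→SP-2 = (-1300, 106, -188.4), SP-1→SP-3 = (-1861, 450, -188.3).
Normal n = (SP-1→SP-2) × (SP-1→SP-3) = (64820.2, 105822.4, -387734).
So ∂z/∂E = −n_x/n_z = 0.167177 and ∂z/∂N = −n_y/n_z = 0.272925.
Intercept c from SP-1: 1797.9 − 220.51 − 133.73 = 1443.66.
At (-67, 705): z = −11.2 + 192.4 + 1443.66 = 1624.9 ft.

1624.9 ft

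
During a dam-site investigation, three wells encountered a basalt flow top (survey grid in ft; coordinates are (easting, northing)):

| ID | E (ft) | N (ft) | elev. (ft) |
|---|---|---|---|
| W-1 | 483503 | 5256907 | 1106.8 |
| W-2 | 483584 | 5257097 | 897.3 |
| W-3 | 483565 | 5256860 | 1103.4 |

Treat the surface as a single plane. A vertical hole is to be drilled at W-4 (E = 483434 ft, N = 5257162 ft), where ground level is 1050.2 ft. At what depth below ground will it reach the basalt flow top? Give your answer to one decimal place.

104.9 ft

Two edge vectors: W-1→W-2 = (81, 190, -209.5), W-1→W-3 = (62, -47, -3.4).
Normal n = (W-1→W-2) × (W-1→W-3) = (-10492.5, -12713.6, -15587).
So ∂z/∂E = −n_x/n_z = −0.673157118 and ∂z/∂N = −n_y/n_z = −0.815654071.
Intercept c from W-1: 1106.8 + 325473.49 + 4287817.59 = 4614397.88.
At (483434, 5257162): z_contact = −325427.04 − 4288025.59 + 4614397.88 = 945.26 ft.
Depth below ground = 1050.2 − 945.26 = 104.9 ft.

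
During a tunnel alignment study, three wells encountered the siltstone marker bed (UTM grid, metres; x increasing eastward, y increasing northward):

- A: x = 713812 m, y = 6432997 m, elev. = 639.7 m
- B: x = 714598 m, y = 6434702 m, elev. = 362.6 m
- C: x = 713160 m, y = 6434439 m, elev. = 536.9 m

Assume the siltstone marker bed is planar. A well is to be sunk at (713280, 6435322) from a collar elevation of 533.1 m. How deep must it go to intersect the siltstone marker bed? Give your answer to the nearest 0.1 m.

Let the plane be z = a·x + b·y + c.
B−A: 786a + 1705b = −277.1;  C−A: −652a + 1442b = −102.8.
Solving gives a = −0.099909580, b = −0.116463971.
Then c = 639.7 − a·713812 − b·6432997 = 821168.73.
At (713280, 6435322): z_contact = −71263.51 − 749483.15 + 821168.73 = 422.07 m.
Depth below ground = 533.1 − 422.07 = 111.0 m.

111.0 m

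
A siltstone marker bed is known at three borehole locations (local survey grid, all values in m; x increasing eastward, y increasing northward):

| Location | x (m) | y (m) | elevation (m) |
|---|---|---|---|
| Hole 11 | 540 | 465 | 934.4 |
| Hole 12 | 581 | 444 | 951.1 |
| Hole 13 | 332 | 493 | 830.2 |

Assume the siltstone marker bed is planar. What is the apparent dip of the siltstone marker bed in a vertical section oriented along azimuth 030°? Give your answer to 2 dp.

25.73°

Let the plane be z = a·x + b·y + c.
Hole 12−Hole 11: 41a − 21b = 16.7;  Hole 13−Hole 11: −208a + 28b = −104.2.
Solving gives a = 0.53435, b = 0.24801.
Unit vector along 030° is (sin 30°, cos 30°) = (0.5000, 0.8660).
Slope in that direction = a·(0.5000) + b·(0.8660) = 0.48196.
Apparent dip = arctan|0.48196| = 25.73° (true dip is 30.5°, so apparent ≤ true as expected).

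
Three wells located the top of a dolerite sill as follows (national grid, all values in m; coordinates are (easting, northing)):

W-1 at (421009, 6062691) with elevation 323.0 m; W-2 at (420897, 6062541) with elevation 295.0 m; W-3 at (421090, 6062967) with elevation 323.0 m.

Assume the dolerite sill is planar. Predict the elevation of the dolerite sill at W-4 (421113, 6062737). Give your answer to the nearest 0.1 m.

Two edge vectors: W-1→W-2 = (-112, -150, -28), W-1→W-3 = (81, 276, 0).
Normal n = (W-1→W-2) × (W-1→W-3) = (7728, -2268, -18762).
So ∂z/∂E = −n_x/n_z = 0.411896386 and ∂z/∂N = −n_y/n_z = −0.120882635.
Intercept c from W-1: 323 − 173412.09 + 732874.06 = 559784.98.
At (421113, 6062737): z = 173454.9 − 732879.6 + 559784.98 = 360.3 m.

360.3 m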